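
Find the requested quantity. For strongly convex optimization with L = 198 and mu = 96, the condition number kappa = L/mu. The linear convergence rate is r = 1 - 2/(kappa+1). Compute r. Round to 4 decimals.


Step 1: Compute the condition number.
kappa = L/mu = 198/96 = 2.0625
Step 2: Compute the convergence rate.
r = 1 - 2/(kappa + 1) = 1 - 2*mu/(L + mu) = (L - mu)/(L + mu) = 102/294 = 0.3469


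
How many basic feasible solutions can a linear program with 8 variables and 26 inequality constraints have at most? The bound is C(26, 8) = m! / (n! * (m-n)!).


Each vertex corresponds to some choice of n active constraints out of m, so the number of vertices is at most C(m, n) = m! / (n!(m-n)!).
m = 26, n = 8
Numerator: 26 * 25 * 24 * 23 * 22 * 21 * 20 * 19
Denominator: 8! = 40320
C(26, 8) = 1562275


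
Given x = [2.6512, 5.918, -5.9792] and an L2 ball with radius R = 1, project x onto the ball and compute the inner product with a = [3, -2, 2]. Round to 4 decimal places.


Step 1: Compute ||x|| (intermediates to 6 decimals).
||x|| = sqrt(2.6512^2 + 5.918^2 + (-5.9792)^2) = 8.820568
Step 2: Project.
Since ||x|| > R, scale = R/||x|| = 1/8.820568 = 0.113371, proj(x) = scale * x
proj(x) = [0.300569, 0.67093, -0.677868]
Step 3: Dot product.
a^T * proj(x) = 3*0.300569 - 2*0.67093 + 2*(-0.677868) = -1.7959


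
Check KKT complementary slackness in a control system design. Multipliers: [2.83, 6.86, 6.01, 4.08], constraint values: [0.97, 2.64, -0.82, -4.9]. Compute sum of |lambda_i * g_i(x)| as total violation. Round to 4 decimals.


KKT complementary slackness check:
lambda_1 * g_1 = 2.83 * 0.97 = 2.7451
lambda_2 * g_2 = 6.86 * 2.64 = 18.1104
lambda_3 * g_3 = 6.01 * -0.82 = -4.9282
lambda_4 * g_4 = 4.08 * -4.9 = -19.992
Total violation = 2.7451 + 18.1104 + 4.9282 + 19.992 = 45.7757


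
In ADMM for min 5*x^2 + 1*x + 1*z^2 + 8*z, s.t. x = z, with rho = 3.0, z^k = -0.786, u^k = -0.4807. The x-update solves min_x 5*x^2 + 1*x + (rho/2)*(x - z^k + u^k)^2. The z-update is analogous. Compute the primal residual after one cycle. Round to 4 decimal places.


ADMM iteration with rho = 3.0, z^k = -0.786, u^k = -0.4807
Step 1: x-update.
Minimize 5*x^2 + 1*x + (3.0/2)*(x + 0.786 - 0.4807)^2
FOC: (2*5 + 3.0)*x = -1 + 3.0*(-0.786 + 0.4807)
x^{k+1} = -0.1474
Step 2: z-update.
Minimize 1*z^2 + 8*z + (3.0/2)*(-0.1474 - z - 0.4807)^2
FOC: (2*1 + 3.0)*z = -8 + 3.0*(-0.1474 - 0.4807)
z^{k+1} = -1.9768
Step 3: u-update.
u^{k+1} = -0.4807 - 0.1474 + 1.9768 = 1.3488
Step 4: Primal residual = |-0.1474 + 1.9768| = 1.8295


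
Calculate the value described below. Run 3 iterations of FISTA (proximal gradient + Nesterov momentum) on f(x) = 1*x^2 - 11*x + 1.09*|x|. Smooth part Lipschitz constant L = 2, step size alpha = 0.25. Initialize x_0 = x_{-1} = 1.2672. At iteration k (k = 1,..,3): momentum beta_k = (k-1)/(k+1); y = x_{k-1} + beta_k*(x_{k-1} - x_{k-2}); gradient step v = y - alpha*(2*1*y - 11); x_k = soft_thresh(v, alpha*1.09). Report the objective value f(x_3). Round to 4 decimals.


FISTA on f(x) = 1*x^2 - 11*x + 1.09*|x|
L = 2, alpha = 0.25
Iteration 1: beta = 0.0, y = 1.2672 + 0.0*(1.2672 - 1.2672) = 1.2672
  grad(y) = -8.4656, v = y - alpha*grad = 3.3836
  prox(v) = soft_thresh(3.3836, 0.2725) = 3.1111
Iteration 2: beta = 0.3333, y = 3.1111 + 0.3333*(3.1111 - 1.2672) = 3.7257
  grad(y) = -3.5485, v = y - alpha*grad = 4.6129
  prox(v) = soft_thresh(4.6129, 0.2725) = 4.3404
Iteration 3: beta = 0.5, y = 4.3404 + 0.5*(4.3404 - 3.1111) = 4.955
  grad(y) = -1.09, v = y - alpha*grad = 5.2275
  prox(v) = soft_thresh(5.2275, 0.2725) = 4.955
f(x_3) = 1*4.955^2 - 11*4.955 + 1.09*|4.955| = -24.552


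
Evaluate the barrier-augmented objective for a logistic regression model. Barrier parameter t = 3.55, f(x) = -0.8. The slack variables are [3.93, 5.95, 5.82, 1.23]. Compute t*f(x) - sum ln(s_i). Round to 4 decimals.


Step 1: Compute log-barrier.
ln values: [1.3686, 1.7834, 1.7613, 0.207]
phi = -(1.3686 + 1.7834 + 1.7613 + 0.207) = -5.1203
Step 2: Compute augmented objective.
t*f(x) = 3.55*-0.8 = -2.84
Total = -2.84 - 5.1203 = -7.9603


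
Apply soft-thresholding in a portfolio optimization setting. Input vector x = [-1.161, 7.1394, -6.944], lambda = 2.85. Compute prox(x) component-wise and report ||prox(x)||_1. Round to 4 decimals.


Soft-thresholding with lambda = 2.85:
prox(-1.161) = sign(-1.161)*max(|-1.161| - 2.85, 0) = 0.0
prox(7.1394) = sign(7.1394)*max(|7.1394| - 2.85, 0) = 4.2894
prox(-6.944) = sign(-6.944)*max(|-6.944| - 2.85, 0) = -4.094
prox(x) = [0.0, 4.2894, -4.094]
||prox(x)||_1 = 0.0 + 4.2894 + 4.094 = 8.3834


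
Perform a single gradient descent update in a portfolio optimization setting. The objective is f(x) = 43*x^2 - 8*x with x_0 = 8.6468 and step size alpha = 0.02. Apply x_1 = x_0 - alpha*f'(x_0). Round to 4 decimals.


We compute the gradient at x_0 and apply the update.
f'(x) = 86*x - 8
f'(8.6468) = 86*8.6468 - 8 = 735.6248
x_1 = 8.6468 - 0.02*735.6248 = -6.0657


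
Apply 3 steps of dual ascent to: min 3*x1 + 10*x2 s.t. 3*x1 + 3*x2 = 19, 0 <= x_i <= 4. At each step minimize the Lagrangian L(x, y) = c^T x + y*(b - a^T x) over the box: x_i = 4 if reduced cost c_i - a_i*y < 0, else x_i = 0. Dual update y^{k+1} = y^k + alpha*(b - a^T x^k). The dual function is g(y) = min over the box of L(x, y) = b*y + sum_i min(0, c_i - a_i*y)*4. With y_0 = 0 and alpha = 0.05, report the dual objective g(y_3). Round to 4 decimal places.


Dual ascent for LP: min 3*x1 + 10*x2, 3*x1 + 3*x2 = 19, 0 <= x_i <= 4
Step 1: y^k = 0.0, reduced costs: (3.0, 10.0)
  x^k = (0.0, 0.0), subgradient = b - a^T x = 19.0
  y^{k+1} = 0.0 + 0.05*19.0 = 0.95
Step 2: y^k = 0.95, reduced costs: (0.15, 7.15)
  x^k = (0.0, 0.0), subgradient = b - a^T x = 19.0
  y^{k+1} = 0.95 + 0.05*19.0 = 1.9
Step 3: y^k = 1.9, reduced costs: (-2.7, 4.3)
  x^k = (4.0, 0.0), subgradient = b - a^T x = 7.0
  y^{k+1} = 1.9 + 0.05*7.0 = 2.25
Dual objective at y_3 = 2.25: reduced costs (-3.75, 3.25), box minimizer x = (4.0, 0.0)
g(y_3) = b*y + (c1 - a1*y)*x1 + (c2 - a2*y)*x2 = 19*2.25 + (-3.75)*4.0 + 3.25*0.0 = 42.75 - 15.0 + 0.0 = 27.75


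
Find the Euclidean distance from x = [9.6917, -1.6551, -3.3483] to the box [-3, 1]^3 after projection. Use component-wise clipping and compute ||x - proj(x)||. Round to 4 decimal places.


Project each component onto [-3, 1].
clip(9.6917) = 1.0, clip(-1.6551) = -1.6551, clip(-3.3483) = -3.0
Projection = [1.0, -1.6551, -3.0]
Squared diffs: [75.5456, 0.0, 0.1213]
Distance = sqrt(75.6669) = 8.6987


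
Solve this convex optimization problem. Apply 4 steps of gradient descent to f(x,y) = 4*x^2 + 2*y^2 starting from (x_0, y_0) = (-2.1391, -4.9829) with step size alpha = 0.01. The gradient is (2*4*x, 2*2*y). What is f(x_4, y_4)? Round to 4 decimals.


Gradient descent on f(x,y) = 4*x^2 + 2*y^2.
Starting point: (-2.1391, -4.9829), alpha = 0.01
Step 1: grad_x = 2*4*-2.1391 = -17.1128, grad_y = 2*2*-4.9829 = -19.9316
  x_1 = -2.1391 - 0.01*-17.1128 = -1.968
  y_1 = -4.9829 - 0.01*-19.9316 = -4.7836
Step 2: grad_x = 2*4*-1.968 = -15.7438, grad_y = 2*2*-4.7836 = -19.1343
  x_2 = -1.968 - 0.01*-15.7438 = -1.8105
  y_2 = -4.7836 - 0.01*-19.1343 = -4.5922
Step 3: grad_x = 2*4*-1.8105 = -14.4843, grad_y = 2*2*-4.5922 = -18.369
  x_3 = -1.8105 - 0.01*-14.4843 = -1.6657
  y_3 = -4.5922 - 0.01*-18.369 = -4.4086
Step 4: grad_x = 2*4*-1.6657 = -13.3255, grad_y = 2*2*-4.4086 = -17.6342
  x_4 = -1.6657 - 0.01*-13.3255 = -1.5324
  y_4 = -4.4086 - 0.01*-17.6342 = -4.2322
f(-1.5324, -4.2322) = 4*(-1.5324)^2 + 2*(-4.2322)^2 = 45.2166


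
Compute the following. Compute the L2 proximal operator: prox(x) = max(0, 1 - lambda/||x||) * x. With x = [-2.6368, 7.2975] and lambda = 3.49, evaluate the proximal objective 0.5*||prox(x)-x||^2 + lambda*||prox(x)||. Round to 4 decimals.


Step 1: Compute ||x||.
||x|| = 7.7593
Step 2: Compute scaling factor.
scale = max(0, 1 - 3.49/7.7593) = 0.5502
Step 3: prox(x) = [-1.4508, 4.0152]
||prox(x)|| = 4.2693
Step 4: Proximal objective.
0.5*||prox-x||^2 = 6.0901
lambda*||prox|| = 14.8999
Total = 20.9898


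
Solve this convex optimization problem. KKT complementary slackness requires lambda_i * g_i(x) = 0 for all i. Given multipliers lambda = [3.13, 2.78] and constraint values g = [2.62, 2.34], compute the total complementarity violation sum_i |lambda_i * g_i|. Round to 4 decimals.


KKT complementary slackness check:
lambda_1 * g_1 = 3.13 * 2.62 = 8.2006
lambda_2 * g_2 = 2.78 * 2.34 = 6.5052
Total violation = 8.2006 + 6.5052 = 14.7058


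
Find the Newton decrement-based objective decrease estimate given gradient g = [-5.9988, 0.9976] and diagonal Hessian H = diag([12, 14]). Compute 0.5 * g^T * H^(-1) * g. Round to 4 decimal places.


Step 1: H is diagonal, so H^(-1) * g = [-0.4999, 0.0713].
Step 2: g^T H^(-1) g = sum_i g_i^2 / H_ii
  = (-5.9988)^2/12 + (0.9976)^2/14
  = 2.9988 + 0.0711 = 3.0699
Step 3: Objective decrease = 0.5 * g^T H^(-1) g = 1.5349


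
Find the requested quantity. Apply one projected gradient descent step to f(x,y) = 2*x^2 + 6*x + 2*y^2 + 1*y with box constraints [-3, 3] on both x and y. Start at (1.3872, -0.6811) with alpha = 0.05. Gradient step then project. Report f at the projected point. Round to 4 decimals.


Step 1: Compute gradient at (1.3872, -0.6811).
grad_x = 2*2*1.3872 + 6 = 11.5488
grad_y = 2*2*-0.6811 + 1 = -1.7244
Step 2: Gradient step.
x_raw = 1.3872 - 0.05*11.5488 = 0.8098
y_raw = -0.6811 - 0.05*-1.7244 = -0.5949
Step 3: Project onto [-3, 3].
x_proj = clip(0.8098) = 0.8098
y_proj = clip(-0.5949) = -0.5949
Step 4: Evaluate f.
f(0.8098, -0.5949) = 6.2829


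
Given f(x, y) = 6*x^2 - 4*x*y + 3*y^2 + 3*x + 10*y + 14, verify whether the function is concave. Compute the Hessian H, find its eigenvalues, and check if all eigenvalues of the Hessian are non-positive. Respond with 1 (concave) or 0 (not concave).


The Hessian of f(x,y) = 6*x^2 - 4*x*y + 3*y^2 + 3*x + 10*y + 14 is:
H = [[12, -4], [-4, 6]]
Trace = 12 + 6 = 18
Determinant = 12*6 - (-4)^2 = 56
Discriminant = (18)^2 - 4*56 = 100.0
Eigenvalues: lambda_1 = 4.0, lambda_2 = 14.0
The function is not concave.

0


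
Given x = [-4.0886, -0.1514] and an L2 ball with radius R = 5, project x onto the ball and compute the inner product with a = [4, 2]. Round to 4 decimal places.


Step 1: Compute ||x|| (intermediates to 6 decimals).
||x|| = sqrt((-4.0886)^2 + (-0.1514)^2) = 4.091402
Step 2: Project.
Since ||x|| <= R, proj = x (no scaling needed).
proj(x) = [-4.0886, -0.1514]
Step 3: Dot product.
a^T * proj(x) = 4*(-4.0886) + 2*(-0.1514) = -16.6572


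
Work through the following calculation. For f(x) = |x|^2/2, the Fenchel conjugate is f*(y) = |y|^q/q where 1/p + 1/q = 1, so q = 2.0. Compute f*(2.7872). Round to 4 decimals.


The conjugate exponent q satisfies 1/p + 1/q = 1.
p = 2, so q = 2/(2 - 1) = 2.0
|y|^q = 2.7872^2.0 = 7.7685
f*(2.7872) = 7.7685 / 2.0 = 3.8842


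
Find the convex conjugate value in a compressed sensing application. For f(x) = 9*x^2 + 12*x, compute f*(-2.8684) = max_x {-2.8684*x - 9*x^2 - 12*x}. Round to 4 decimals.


f*(y) = sup_x {y*x - a*x^2 - b*x} = sup_x {(y-b)*x - a*x^2}
FOC: (y - b) - 2a*x = 0 => x* = (y - b)/(2a)
x* = (-2.8684 - 12)/(2*9) = -0.826
f*(-2.8684) = (y-b)^2/(4a) = (-2.8684 - 12)^2/(4*9)
= 221.0693/36 = 6.1408


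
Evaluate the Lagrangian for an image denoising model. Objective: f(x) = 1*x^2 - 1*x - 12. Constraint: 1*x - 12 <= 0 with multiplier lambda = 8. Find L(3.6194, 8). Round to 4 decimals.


Step 1: Evaluate f(x).
f(3.6194) = 1*3.6194^2 - 1*3.6194 - 12 = -2.5193
Step 2: Evaluate g(x).
g(3.6194) = 1*3.6194 - 12 = -8.3806
Step 3: Compute Lagrangian.
L = -2.5193 + 8*-8.3806 = -69.5641


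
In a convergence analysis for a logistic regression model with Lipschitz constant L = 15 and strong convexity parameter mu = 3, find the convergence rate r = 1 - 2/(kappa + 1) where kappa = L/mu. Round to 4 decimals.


Step 1: Compute the condition number.
kappa = L/mu = 15/3 = 5.0
Step 2: Compute the convergence rate.
r = 1 - 2/(kappa + 1) = 1 - 2*mu/(L + mu) = (L - mu)/(L + mu) = 12/18 = 0.6667


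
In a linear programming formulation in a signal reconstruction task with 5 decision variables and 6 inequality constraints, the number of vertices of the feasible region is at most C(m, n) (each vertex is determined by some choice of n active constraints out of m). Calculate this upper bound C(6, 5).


Each vertex corresponds to some choice of n active constraints out of m, so the number of vertices is at most C(m, n) = m! / (n!(m-n)!).
m = 6, n = 5
Numerator: 6 * 5 * 4 * 3 * 2
Denominator: 5! = 120
C(6, 5) = 6


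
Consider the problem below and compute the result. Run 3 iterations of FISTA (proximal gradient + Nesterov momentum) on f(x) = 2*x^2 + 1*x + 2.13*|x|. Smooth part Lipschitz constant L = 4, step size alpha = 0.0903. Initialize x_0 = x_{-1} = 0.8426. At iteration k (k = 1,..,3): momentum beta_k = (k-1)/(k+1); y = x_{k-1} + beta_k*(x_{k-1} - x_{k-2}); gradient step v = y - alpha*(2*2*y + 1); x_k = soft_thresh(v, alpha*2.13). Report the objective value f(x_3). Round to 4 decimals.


FISTA on f(x) = 2*x^2 + 1*x + 2.13*|x|
L = 4, alpha = 0.0903
Iteration 1: beta = 0.0, y = 0.8426 + 0.0*(0.8426 - 0.8426) = 0.8426
  grad(y) = 4.3704, v = y - alpha*grad = 0.448
  prox(v) = soft_thresh(0.448, 0.1923) = 0.2556
Iteration 2: beta = 0.3333, y = 0.2556 + 0.3333*(0.2556 - 0.8426) = 0.06
  grad(y) = 1.2398, v = y - alpha*grad = -0.052
  prox(v) = soft_thresh(-0.052, 0.1923) = 0.0
Iteration 3: beta = 0.5, y = 0.0 + 0.5*(0.0 - 0.2556) = -0.1278
  grad(y) = 0.4888, v = y - alpha*grad = -0.1719
  prox(v) = soft_thresh(-0.1719, 0.1923) = 0.0
f(x_3) = 2*0.0^2 + 1*0.0 + 2.13*|0.0| = 0.0


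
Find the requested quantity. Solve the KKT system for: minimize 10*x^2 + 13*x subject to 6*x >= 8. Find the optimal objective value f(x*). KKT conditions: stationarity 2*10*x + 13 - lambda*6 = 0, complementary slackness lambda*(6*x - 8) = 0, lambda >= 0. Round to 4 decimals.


Step 1: Try lambda = 0 (constraint inactive).
x_unc = -13/(2*10) = -0.65
Check: 6*-0.65 = -3.9 < 8 -- violated!
Step 2: Constraint must be active: 6*x = 8
x* = 8/6 = 4/3 = 1.3333 (rounded; the exact value 4/3 is used below)
lambda = (2*10*(4/3) + 13)/6 = 6.6111
Step 3: Compute optimal value.
f(x*) = 10*(4/3)^2 + 13*(4/3) = 35.1111


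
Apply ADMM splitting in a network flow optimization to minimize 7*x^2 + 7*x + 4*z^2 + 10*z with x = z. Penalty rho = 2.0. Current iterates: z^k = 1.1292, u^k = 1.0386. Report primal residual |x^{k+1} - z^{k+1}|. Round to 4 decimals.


ADMM iteration with rho = 2.0, z^k = 1.1292, u^k = 1.0386
Step 1: x-update.
Minimize 7*x^2 + 7*x + (2.0/2)*(x - 1.1292 + 1.0386)^2
FOC: (2*7 + 2.0)*x = -7 + 2.0*(1.1292 - 1.0386)
x^{k+1} = -0.4262
Step 2: z-update.
Minimize 4*z^2 + 10*z + (2.0/2)*(-0.4262 - z + 1.0386)^2
FOC: (2*4 + 2.0)*z = -10 + 2.0*(-0.4262 + 1.0386)
z^{k+1} = -0.8775
Step 3: u-update.
u^{k+1} = 1.0386 - 0.4262 + 0.8775 = 1.4899
Step 4: Primal residual = |-0.4262 + 0.8775| = 0.4513


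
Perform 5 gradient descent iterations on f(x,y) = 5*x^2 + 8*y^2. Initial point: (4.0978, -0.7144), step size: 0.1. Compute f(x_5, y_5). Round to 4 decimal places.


Gradient descent on f(x,y) = 5*x^2 + 8*y^2.
Starting point: (4.0978, -0.7144), alpha = 0.1
Step 1: grad_x = 2*5*4.0978 = 40.978, grad_y = 2*8*-0.7144 = -11.4304
  x_1 = 4.0978 - 0.1*40.978 = 0.0
  y_1 = -0.7144 - 0.1*-11.4304 = 0.4286
Step 2: grad_x = 2*5*0.0 = 0.0, grad_y = 2*8*0.4286 = 6.8582
  x_2 = 0.0 - 0.1*0.0 = 0.0
  y_2 = 0.4286 - 0.1*6.8582 = -0.2572
Step 3: grad_x = 2*5*0.0 = 0.0, grad_y = 2*8*-0.2572 = -4.1149
  x_3 = 0.0 - 0.1*0.0 = 0.0
  y_3 = -0.2572 - 0.1*-4.1149 = 0.1543
Step 4: grad_x = 2*5*0.0 = 0.0, grad_y = 2*8*0.1543 = 2.469
  x_4 = 0.0 - 0.1*0.0 = 0.0
  y_4 = 0.1543 - 0.1*2.469 = -0.0926
Step 5: grad_x = 2*5*0.0 = 0.0, grad_y = 2*8*-0.0926 = -1.4814
  x_5 = 0.0 - 0.1*0.0 = 0.0
  y_5 = -0.0926 - 0.1*-1.4814 = 0.0556
f(0.0, 0.0556) = 5*0.0^2 + 8*0.0556^2 = 0.0247


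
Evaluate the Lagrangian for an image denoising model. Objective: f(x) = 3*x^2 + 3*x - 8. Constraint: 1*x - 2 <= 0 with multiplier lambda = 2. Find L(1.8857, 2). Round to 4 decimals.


Step 1: Evaluate f(x).
f(1.8857) = 3*1.8857^2 + 3*1.8857 - 8 = 8.3247
Step 2: Evaluate g(x).
g(1.8857) = 1*1.8857 - 2 = -0.1143
Step 3: Compute Lagrangian.
L = 8.3247 + 2*-0.1143 = 8.0961


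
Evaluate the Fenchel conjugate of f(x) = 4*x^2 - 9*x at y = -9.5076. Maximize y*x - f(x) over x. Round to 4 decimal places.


f*(y) = sup_x {y*x - a*x^2 - b*x} = sup_x {(y-b)*x - a*x^2}
FOC: (y - b) - 2a*x = 0 => x* = (y - b)/(2a)
x* = (-9.5076 + 9)/(2*4) = -0.0635
f*(-9.5076) = (y-b)^2/(4a) = (-9.5076 + 9)^2/(4*4)
= 0.2577/16 = 0.0161


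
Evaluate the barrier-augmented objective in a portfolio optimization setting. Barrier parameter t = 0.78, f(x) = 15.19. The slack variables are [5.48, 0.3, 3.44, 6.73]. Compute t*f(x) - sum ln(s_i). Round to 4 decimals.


Step 1: Compute log-barrier.
ln values: [1.7011, -1.204, 1.2355, 1.9066]
phi = -(1.7011 - 1.204 + 1.2355 + 1.9066) = -3.6392
Step 2: Compute augmented objective.
t*f(x) = 0.78*15.19 = 11.8482
Total = 11.8482 - 3.6392 = 8.209


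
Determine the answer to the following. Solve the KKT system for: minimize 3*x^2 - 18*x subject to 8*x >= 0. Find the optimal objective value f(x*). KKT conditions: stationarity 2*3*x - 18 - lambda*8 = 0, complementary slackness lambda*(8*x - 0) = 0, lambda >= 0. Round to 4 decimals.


Step 1: Try lambda = 0 (constraint inactive).
Stationarity: 2*3*x - 18 = 0
x* = 18/(2*3) = 3.0
Check constraint: 8*3.0 = 24.0 >= 0 -- satisfied.
Step 2: Compute optimal value.
f(x*) = 3*3.0^2 - 18*3.0 = -27.0


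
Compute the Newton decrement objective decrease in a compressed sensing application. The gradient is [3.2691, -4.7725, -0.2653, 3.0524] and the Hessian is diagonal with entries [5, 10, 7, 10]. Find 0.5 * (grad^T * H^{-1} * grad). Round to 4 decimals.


Step 1: H is diagonal, so H^(-1) * g = [0.6538, -0.4773, -0.0379, 0.3052].
Step 2: g^T H^(-1) g = sum_i g_i^2 / H_ii
  = (3.2691)^2/5 + (-4.7725)^2/10 + (-0.2653)^2/7 + (3.0524)^2/10
  = 2.1374 + 2.2777 + 0.0101 + 0.9317 = 5.3568
Step 3: Objective decrease = 0.5 * g^T H^(-1) g = 2.6784


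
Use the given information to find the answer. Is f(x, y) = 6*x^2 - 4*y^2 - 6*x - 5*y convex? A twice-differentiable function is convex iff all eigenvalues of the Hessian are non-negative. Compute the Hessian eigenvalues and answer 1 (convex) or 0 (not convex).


The Hessian of f(x,y) = 6*x^2 - 4*y^2 - 6*x - 5*y is:
H = [[12, 0], [0, -8]]
Trace = 12 - 8 = 4
Determinant = 12*-8 - (0)^2 = -96
Discriminant = (4)^2 - 4*-96 = 400.0
Eigenvalues: lambda_1 = -8.0, lambda_2 = 12.0
The function is not convex.

0


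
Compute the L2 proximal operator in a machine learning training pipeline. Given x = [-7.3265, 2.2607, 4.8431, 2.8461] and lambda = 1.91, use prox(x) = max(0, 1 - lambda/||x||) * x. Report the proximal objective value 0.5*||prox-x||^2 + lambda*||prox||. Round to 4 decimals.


Step 1: Compute ||x||.
||x|| = 9.505
Step 2: Compute scaling factor.
scale = max(0, 1 - 1.91/9.505) = 0.7991
Step 3: prox(x) = [-5.8543, 1.8064, 3.8699, 2.2742]
||prox(x)|| = 7.595
Step 4: Proximal objective.
0.5*||prox-x||^2 = 1.8241
lambda*||prox|| = 14.5065
Total = 16.3304


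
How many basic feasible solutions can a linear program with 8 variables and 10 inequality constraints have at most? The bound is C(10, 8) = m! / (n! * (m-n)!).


Each vertex corresponds to some choice of n active constraints out of m, so the number of vertices is at most C(m, n) = m! / (n!(m-n)!).
m = 10, n = 8
Numerator: 10 * 9 * 8 * 7 * 6 * 5 * 4 * 3
Denominator: 8! = 40320
C(10, 8) = 45


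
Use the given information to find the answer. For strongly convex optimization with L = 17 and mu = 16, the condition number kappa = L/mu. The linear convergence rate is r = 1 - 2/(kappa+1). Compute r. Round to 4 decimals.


Step 1: Compute the condition number.
kappa = L/mu = 17/16 = 1.0625
Step 2: Compute the convergence rate.
r = 1 - 2/(kappa + 1) = 1 - 2*mu/(L + mu) = (L - mu)/(L + mu) = 1/33 = 0.0303


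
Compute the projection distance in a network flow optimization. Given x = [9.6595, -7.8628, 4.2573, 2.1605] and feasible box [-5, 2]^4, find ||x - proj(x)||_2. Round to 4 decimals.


Project each component onto [-5, 2].
clip(9.6595) = 2.0, clip(-7.8628) = -5.0, clip(4.2573) = 2.0, clip(2.1605) = 2.0
Projection = [2.0, -5.0, 2.0, 2.0]
Squared diffs: [58.6679, 8.1956, 5.0954, 0.0258]
Distance = sqrt(71.9847) = 8.4844


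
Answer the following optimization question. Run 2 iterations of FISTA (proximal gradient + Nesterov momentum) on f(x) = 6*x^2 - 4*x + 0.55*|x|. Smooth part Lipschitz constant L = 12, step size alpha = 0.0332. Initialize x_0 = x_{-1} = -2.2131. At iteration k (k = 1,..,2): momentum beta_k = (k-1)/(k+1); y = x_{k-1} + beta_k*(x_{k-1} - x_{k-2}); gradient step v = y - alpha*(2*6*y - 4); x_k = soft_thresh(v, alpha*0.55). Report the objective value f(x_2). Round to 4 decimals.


FISTA on f(x) = 6*x^2 - 4*x + 0.55*|x|
L = 12, alpha = 0.0332
Iteration 1: beta = 0.0, y = -2.2131 + 0.0*(-2.2131 + 2.2131) = -2.2131
  grad(y) = -30.5572, v = y - alpha*grad = -1.1986
  prox(v) = soft_thresh(-1.1986, 0.0183) = -1.1803
Iteration 2: beta = 0.3333, y = -1.1803 + 0.3333*(-1.1803 + 2.2131) = -0.8361
  grad(y) = -14.0331, v = y - alpha*grad = -0.3702
  prox(v) = soft_thresh(-0.3702, 0.0183) = -0.3519
f(x_2) = 6*(-0.3519)^2 - 4*(-0.3519) + 0.55*|-0.3519| = 2.3444


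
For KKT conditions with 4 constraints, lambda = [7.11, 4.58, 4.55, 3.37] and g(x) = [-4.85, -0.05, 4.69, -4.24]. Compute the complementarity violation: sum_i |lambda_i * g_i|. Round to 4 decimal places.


KKT complementary slackness check:
lambda_1 * g_1 = 7.11 * -4.85 = -34.4835
lambda_2 * g_2 = 4.58 * -0.05 = -0.229
lambda_3 * g_3 = 4.55 * 4.69 = 21.3395
lambda_4 * g_4 = 3.37 * -4.24 = -14.2888
Total violation = 34.4835 + 0.229 + 21.3395 + 14.2888 = 70.3408


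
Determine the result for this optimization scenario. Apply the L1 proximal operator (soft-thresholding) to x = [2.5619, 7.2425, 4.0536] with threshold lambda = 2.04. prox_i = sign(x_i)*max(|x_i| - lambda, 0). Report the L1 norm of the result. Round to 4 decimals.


Soft-thresholding with lambda = 2.04:
prox(2.5619) = sign(2.5619)*max(|2.5619| - 2.04, 0) = 0.5219
prox(7.2425) = sign(7.2425)*max(|7.2425| - 2.04, 0) = 5.2025
prox(4.0536) = sign(4.0536)*max(|4.0536| - 2.04, 0) = 2.0136
prox(x) = [0.5219, 5.2025, 2.0136]
||prox(x)||_1 = 0.5219 + 5.2025 + 2.0136 = 7.738


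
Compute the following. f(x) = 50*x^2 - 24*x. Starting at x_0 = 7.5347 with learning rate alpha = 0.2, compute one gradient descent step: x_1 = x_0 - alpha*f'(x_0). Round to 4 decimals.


We compute the gradient at x_0 and apply the update.
f'(x) = 100*x - 24
f'(7.5347) = 100*7.5347 - 24 = 729.47
x_1 = 7.5347 - 0.2*729.47 = -138.3593


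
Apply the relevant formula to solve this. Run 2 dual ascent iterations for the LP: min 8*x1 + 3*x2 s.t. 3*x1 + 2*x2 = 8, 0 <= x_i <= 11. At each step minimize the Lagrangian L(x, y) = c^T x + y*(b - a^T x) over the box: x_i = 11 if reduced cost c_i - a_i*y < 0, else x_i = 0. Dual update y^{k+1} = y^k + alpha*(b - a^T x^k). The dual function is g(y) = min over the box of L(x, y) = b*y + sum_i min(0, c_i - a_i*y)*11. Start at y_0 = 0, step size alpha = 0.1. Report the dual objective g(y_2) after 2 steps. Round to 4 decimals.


Dual ascent for LP: min 8*x1 + 3*x2, 3*x1 + 2*x2 = 8, 0 <= x_i <= 11
Step 1: y^k = 0.0, reduced costs: (8.0, 3.0)
  x^k = (0.0, 0.0), subgradient = b - a^T x = 8.0
  y^{k+1} = 0.0 + 0.1*8.0 = 0.8
Step 2: y^k = 0.8, reduced costs: (5.6, 1.4)
  x^k = (0.0, 0.0), subgradient = b - a^T x = 8.0
  y^{k+1} = 0.8 + 0.1*8.0 = 1.6
Dual objective at y_2 = 1.6: reduced costs (3.2, -0.2), box minimizer x = (0.0, 11.0)
g(y_2) = b*y + (c1 - a1*y)*x1 + (c2 - a2*y)*x2 = 8*1.6 + 3.2*0.0 + (-0.2)*11.0 = 12.8 + 0.0 - 2.2 = 10.6


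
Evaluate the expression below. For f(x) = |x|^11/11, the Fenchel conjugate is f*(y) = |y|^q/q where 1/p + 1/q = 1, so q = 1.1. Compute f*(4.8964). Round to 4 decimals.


The conjugate exponent q satisfies 1/p + 1/q = 1.
p = 11, so q = 11/(11 - 1) = 1.1
|y|^q = 4.8964^1.1 = 5.7394
f*(4.8964) = 5.7394 / 1.1 = 5.2176


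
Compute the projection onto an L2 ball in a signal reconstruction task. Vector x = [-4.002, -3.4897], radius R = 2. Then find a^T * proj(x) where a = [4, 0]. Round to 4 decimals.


Step 1: Compute ||x|| (intermediates to 6 decimals).
||x|| = sqrt((-4.002)^2 + (-3.4897)^2) = 5.309803
Step 2: Project.
Since ||x|| > R, scale = R/||x|| = 2/5.309803 = 0.376662, proj(x) = scale * x
proj(x) = [-1.507401, -1.314437]
Step 3: Dot product.
a^T * proj(x) = 4*(-1.507401) + 0*(-1.314437) = -6.0296


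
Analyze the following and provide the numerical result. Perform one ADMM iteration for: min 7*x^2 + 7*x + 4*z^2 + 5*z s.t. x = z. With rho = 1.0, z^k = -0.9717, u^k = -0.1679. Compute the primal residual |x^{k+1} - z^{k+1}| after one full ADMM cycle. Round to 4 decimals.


ADMM iteration with rho = 1.0, z^k = -0.9717, u^k = -0.1679
Step 1: x-update.
Minimize 7*x^2 + 7*x + (1.0/2)*(x + 0.9717 - 0.1679)^2
FOC: (2*7 + 1.0)*x = -7 + 1.0*(-0.9717 + 0.1679)
x^{k+1} = -0.5203
Step 2: z-update.
Minimize 4*z^2 + 5*z + (1.0/2)*(-0.5203 - z - 0.1679)^2
FOC: (2*4 + 1.0)*z = -5 + 1.0*(-0.5203 - 0.1679)
z^{k+1} = -0.632
Step 3: u-update.
u^{k+1} = -0.1679 - 0.5203 + 0.632 = -0.0561
Step 4: Primal residual = |-0.5203 + 0.632| = 0.1118


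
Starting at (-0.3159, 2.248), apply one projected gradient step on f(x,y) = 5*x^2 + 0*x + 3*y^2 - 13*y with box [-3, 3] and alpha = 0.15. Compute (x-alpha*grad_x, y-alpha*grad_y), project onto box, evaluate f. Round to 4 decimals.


Step 1: Compute gradient at (-0.3159, 2.248).
grad_x = 2*5*-0.3159 + 0 = -3.159
grad_y = 2*3*2.248 - 13 = 0.488
Step 2: Gradient step.
x_raw = -0.3159 - 0.15*-3.159 = 0.158
y_raw = 2.248 - 0.15*0.488 = 2.1748
Step 3: Project onto [-3, 3].
x_proj = clip(0.158) = 0.158
y_proj = clip(2.1748) = 2.1748
Step 4: Evaluate f.
f(0.158, 2.1748) = -13.9584


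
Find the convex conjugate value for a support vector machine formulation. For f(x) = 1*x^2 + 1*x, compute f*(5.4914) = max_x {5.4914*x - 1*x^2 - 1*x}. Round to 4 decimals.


f*(y) = sup_x {y*x - a*x^2 - b*x} = sup_x {(y-b)*x - a*x^2}
FOC: (y - b) - 2a*x = 0 => x* = (y - b)/(2a)
x* = (5.4914 - 1)/(2*1) = 2.2457
f*(5.4914) = (y-b)^2/(4a) = (5.4914 - 1)^2/(4*1)
= 20.1727/4 = 5.0432


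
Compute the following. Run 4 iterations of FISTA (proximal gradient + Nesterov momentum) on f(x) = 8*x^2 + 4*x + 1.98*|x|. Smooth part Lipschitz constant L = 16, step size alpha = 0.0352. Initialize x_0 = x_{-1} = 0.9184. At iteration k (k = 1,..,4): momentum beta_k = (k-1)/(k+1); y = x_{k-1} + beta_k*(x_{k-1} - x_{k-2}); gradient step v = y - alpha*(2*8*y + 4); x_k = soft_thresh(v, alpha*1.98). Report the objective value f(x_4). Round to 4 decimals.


FISTA on f(x) = 8*x^2 + 4*x + 1.98*|x|
L = 16, alpha = 0.0352
Iteration 1: beta = 0.0, y = 0.9184 + 0.0*(0.9184 - 0.9184) = 0.9184
  grad(y) = 18.6944, v = y - alpha*grad = 0.2604
  prox(v) = soft_thresh(0.2604, 0.0697) = 0.1907
Iteration 2: beta = 0.3333, y = 0.1907 + 0.3333*(0.1907 - 0.9184) = -0.0519
  grad(y) = 3.1693, v = y - alpha*grad = -0.1635
  prox(v) = soft_thresh(-0.1635, 0.0697) = -0.0938
Iteration 3: beta = 0.5, y = -0.0938 + 0.5*(-0.0938 - 0.1907) = -0.236
  grad(y) = 0.2239, v = y - alpha*grad = -0.2439
  prox(v) = soft_thresh(-0.2439, 0.0697) = -0.1742
Iteration 4: beta = 0.6, y = -0.1742 + 0.6*(-0.1742 + 0.0938) = -0.2224
  grad(y) = 0.441, v = y - alpha*grad = -0.238
  prox(v) = soft_thresh(-0.238, 0.0697) = -0.1683
f(x_4) = 8*(-0.1683)^2 + 4*(-0.1683) + 1.98*|-0.1683| = -0.1134


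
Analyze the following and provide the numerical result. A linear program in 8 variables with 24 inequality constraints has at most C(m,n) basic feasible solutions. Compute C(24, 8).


Each vertex corresponds to some choice of n active constraints out of m, so the number of vertices is at most C(m, n) = m! / (n!(m-n)!).
m = 24, n = 8
Numerator: 24 * 23 * 22 * 21 * 20 * 19 * 18 * 17
Denominator: 8! = 40320
C(24, 8) = 735471


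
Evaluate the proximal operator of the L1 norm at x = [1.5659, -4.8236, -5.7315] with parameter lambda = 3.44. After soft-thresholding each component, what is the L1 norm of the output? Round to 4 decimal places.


Soft-thresholding with lambda = 3.44:
prox(1.5659) = sign(1.5659)*max(|1.5659| - 3.44, 0) = 0.0
prox(-4.8236) = sign(-4.8236)*max(|-4.8236| - 3.44, 0) = -1.3836
prox(-5.7315) = sign(-5.7315)*max(|-5.7315| - 3.44, 0) = -2.2915
prox(x) = [0.0, -1.3836, -2.2915]
||prox(x)||_1 = 0.0 + 1.3836 + 2.2915 = 3.6751


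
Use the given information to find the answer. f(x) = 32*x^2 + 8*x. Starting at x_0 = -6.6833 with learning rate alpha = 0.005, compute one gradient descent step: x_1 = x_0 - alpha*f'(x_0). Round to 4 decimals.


We compute the gradient at x_0 and apply the update.
f'(x) = 64*x + 8
f'(-6.6833) = 64*-6.6833 + 8 = -419.7312
x_1 = -6.6833 - 0.005*-419.7312 = -4.5846


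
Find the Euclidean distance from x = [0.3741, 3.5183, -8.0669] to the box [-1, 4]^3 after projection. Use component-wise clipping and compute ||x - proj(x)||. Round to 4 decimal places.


Project each component onto [-1, 4].
clip(0.3741) = 0.3741, clip(3.5183) = 3.5183, clip(-8.0669) = -1.0
Projection = [0.3741, 3.5183, -1.0]
Squared diffs: [0.0, 0.0, 49.9411]
Distance = sqrt(49.9411) = 7.0669


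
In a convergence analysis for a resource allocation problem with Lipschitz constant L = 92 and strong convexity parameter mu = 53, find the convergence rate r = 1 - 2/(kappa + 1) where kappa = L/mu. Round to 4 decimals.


Step 1: Compute the condition number.
kappa = L/mu = 92/53 = 1.7358
Step 2: Compute the convergence rate.
r = 1 - 2/(kappa + 1) = 1 - 2*mu/(L + mu) = (L - mu)/(L + mu) = 39/145 = 0.269


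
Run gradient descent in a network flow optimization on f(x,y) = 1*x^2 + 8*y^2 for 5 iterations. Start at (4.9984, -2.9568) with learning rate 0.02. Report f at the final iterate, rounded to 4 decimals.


Gradient descent on f(x,y) = 1*x^2 + 8*y^2.
Starting point: (4.9984, -2.9568), alpha = 0.02
Step 1: grad_x = 2*1*4.9984 = 9.9968, grad_y = 2*8*-2.9568 = -47.3088
  x_1 = 4.9984 - 0.02*9.9968 = 4.7985
  y_1 = -2.9568 - 0.02*-47.3088 = -2.0106
Step 2: grad_x = 2*1*4.7985 = 9.5969, grad_y = 2*8*-2.0106 = -32.17
  x_2 = 4.7985 - 0.02*9.5969 = 4.6065
  y_2 = -2.0106 - 0.02*-32.17 = -1.3672
Step 3: grad_x = 2*1*4.6065 = 9.2131, grad_y = 2*8*-1.3672 = -21.8756
  x_3 = 4.6065 - 0.02*9.2131 = 4.4223
  y_3 = -1.3672 - 0.02*-21.8756 = -0.9297
Step 4: grad_x = 2*1*4.4223 = 8.8445, grad_y = 2*8*-0.9297 = -14.8754
  x_4 = 4.4223 - 0.02*8.8445 = 4.2454
  y_4 = -0.9297 - 0.02*-14.8754 = -0.6322
Step 5: grad_x = 2*1*4.2454 = 8.4907, grad_y = 2*8*-0.6322 = -10.1153
  x_5 = 4.2454 - 0.02*8.4907 = 4.0756
  y_5 = -0.6322 - 0.02*-10.1153 = -0.4299
f(4.0756, -0.4299) = 1*4.0756^2 + 8*(-0.4299)^2 = 18.0887


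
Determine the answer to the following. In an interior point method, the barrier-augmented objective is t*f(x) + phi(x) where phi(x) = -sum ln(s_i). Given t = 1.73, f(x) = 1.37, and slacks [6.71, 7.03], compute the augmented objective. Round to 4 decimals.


Step 1: Compute log-barrier.
ln values: [1.9036, 1.9502]
phi = -(1.9036 + 1.9502) = -3.8538
Step 2: Compute augmented objective.
t*f(x) = 1.73*1.37 = 2.3701
Total = 2.3701 - 3.8538 = -1.4837


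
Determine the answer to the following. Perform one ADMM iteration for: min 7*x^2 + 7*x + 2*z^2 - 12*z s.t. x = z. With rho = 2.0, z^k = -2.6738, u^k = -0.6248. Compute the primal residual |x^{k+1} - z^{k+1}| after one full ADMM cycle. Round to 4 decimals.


ADMM iteration with rho = 2.0, z^k = -2.6738, u^k = -0.6248
Step 1: x-update.
Minimize 7*x^2 + 7*x + (2.0/2)*(x + 2.6738 - 0.6248)^2
FOC: (2*7 + 2.0)*x = -7 + 2.0*(-2.6738 + 0.6248)
x^{k+1} = -0.6936
Step 2: z-update.
Minimize 2*z^2 - 12*z + (2.0/2)*(-0.6936 - z - 0.6248)^2
FOC: (2*2 + 2.0)*z = 12 + 2.0*(-0.6936 - 0.6248)
z^{k+1} = 1.5605
Step 3: u-update.
u^{k+1} = -0.6248 - 0.6936 - 1.5605 = -2.879
Step 4: Primal residual = |-0.6936 - 1.5605| = 2.2542


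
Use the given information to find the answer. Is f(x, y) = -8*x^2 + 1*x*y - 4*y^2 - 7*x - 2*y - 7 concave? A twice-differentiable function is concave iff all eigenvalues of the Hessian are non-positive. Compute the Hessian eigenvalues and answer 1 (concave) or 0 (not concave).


The Hessian of f(x,y) = -8*x^2 + 1*x*y - 4*y^2 - 7*x - 2*y - 7 is:
H = [[-16, 1], [1, -8]]
Trace = -16 - 8 = -24
Determinant = -16*-8 - (1)^2 = 127
Discriminant = (-24)^2 - 4*127 = 68.0
Eigenvalues: lambda_1 = -16.1231, lambda_2 = -7.8769
The function is concave.

1


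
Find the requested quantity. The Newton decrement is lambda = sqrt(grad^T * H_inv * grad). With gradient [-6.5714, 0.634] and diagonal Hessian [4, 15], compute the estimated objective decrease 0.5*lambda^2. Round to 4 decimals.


Step 1: H is diagonal, so H^(-1) * g = [-1.6429, 0.0423].
Step 2: g^T H^(-1) g = sum_i g_i^2 / H_ii
  = (-6.5714)^2/4 + (0.634)^2/15
  = 10.7958 + 0.0268 = 10.8226
Step 3: Objective decrease = 0.5 * g^T H^(-1) g = 5.4113


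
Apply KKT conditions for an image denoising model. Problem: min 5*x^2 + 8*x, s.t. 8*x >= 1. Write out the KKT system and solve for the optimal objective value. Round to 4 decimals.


Step 1: Try lambda = 0 (constraint inactive).
x_unc = -8/(2*5) = -0.8
Check: 8*-0.8 = -6.4 < 1 -- violated!
Step 2: Constraint must be active: 8*x = 1
x* = 1/8 = 0.125
lambda = (2*5*0.125 + 8)/8 = 1.1563
Step 3: Compute optimal value.
f(x*) = 5*0.125^2 + 8*0.125 = 1.0781


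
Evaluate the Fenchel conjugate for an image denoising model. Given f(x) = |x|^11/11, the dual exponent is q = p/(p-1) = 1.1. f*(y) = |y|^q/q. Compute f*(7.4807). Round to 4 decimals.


The conjugate exponent q satisfies 1/p + 1/q = 1.
p = 11, so q = 11/(11 - 1) = 1.1
|y|^q = 7.4807^1.1 = 9.1482
f*(7.4807) = 9.1482 / 1.1 = 8.3166


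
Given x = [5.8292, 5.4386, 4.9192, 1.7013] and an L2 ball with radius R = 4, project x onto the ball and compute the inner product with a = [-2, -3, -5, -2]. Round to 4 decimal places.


Step 1: Compute ||x|| (intermediates to 6 decimals).
||x|| = sqrt(5.8292^2 + 5.4386^2 + 4.9192^2 + 1.7013^2) = 9.521076
Step 2: Project.
Since ||x|| > R, scale = R/||x|| = 4/9.521076 = 0.420121, proj(x) = scale * x
proj(x) = [2.448969, 2.28487, 2.066659, 0.714752]
Step 3: Dot product.
a^T * proj(x) = -2*2.448969 - 3*2.28487 - 5*2.066659 - 2*0.714752 = -23.5153


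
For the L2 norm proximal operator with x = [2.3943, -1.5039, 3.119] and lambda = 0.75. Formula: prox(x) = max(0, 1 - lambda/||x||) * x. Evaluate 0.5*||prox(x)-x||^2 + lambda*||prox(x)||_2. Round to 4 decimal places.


Step 1: Compute ||x||.
||x|| = 4.2098
Step 2: Compute scaling factor.
scale = max(0, 1 - 0.75/4.2098) = 0.8218
Step 3: prox(x) = [1.9677, -1.236, 2.5633]
||prox(x)|| = 3.4598
Step 4: Proximal objective.
0.5*||prox-x||^2 = 0.2813
lambda*||prox|| = 2.5949
Total = 2.8761


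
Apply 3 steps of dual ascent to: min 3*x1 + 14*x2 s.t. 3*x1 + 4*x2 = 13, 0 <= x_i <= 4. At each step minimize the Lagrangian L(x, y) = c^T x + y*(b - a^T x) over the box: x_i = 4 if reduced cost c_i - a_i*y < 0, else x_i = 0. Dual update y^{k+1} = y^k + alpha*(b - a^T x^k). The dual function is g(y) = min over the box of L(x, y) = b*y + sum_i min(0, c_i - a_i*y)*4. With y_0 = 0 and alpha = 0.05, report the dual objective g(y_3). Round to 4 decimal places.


Dual ascent for LP: min 3*x1 + 14*x2, 3*x1 + 4*x2 = 13, 0 <= x_i <= 4
Step 1: y^k = 0.0, reduced costs: (3.0, 14.0)
  x^k = (0.0, 0.0), subgradient = b - a^T x = 13.0
  y^{k+1} = 0.0 + 0.05*13.0 = 0.65
Step 2: y^k = 0.65, reduced costs: (1.05, 11.4)
  x^k = (0.0, 0.0), subgradient = b - a^T x = 13.0
  y^{k+1} = 0.65 + 0.05*13.0 = 1.3
Step 3: y^k = 1.3, reduced costs: (-0.9, 8.8)
  x^k = (4.0, 0.0), subgradient = b - a^T x = 1.0
  y^{k+1} = 1.3 + 0.05*1.0 = 1.35
Dual objective at y_3 = 1.35: reduced costs (-1.05, 8.6), box minimizer x = (4.0, 0.0)
g(y_3) = b*y + (c1 - a1*y)*x1 + (c2 - a2*y)*x2 = 13*1.35 + (-1.05)*4.0 + 8.6*0.0 = 17.55 - 4.2 + 0.0 = 13.35


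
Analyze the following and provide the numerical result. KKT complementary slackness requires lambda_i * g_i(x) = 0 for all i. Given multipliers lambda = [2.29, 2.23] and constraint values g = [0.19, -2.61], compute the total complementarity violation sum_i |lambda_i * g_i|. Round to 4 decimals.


KKT complementary slackness check:
lambda_1 * g_1 = 2.29 * 0.19 = 0.4351
lambda_2 * g_2 = 2.23 * -2.61 = -5.8203
Total violation = 0.4351 + 5.8203 = 6.2554


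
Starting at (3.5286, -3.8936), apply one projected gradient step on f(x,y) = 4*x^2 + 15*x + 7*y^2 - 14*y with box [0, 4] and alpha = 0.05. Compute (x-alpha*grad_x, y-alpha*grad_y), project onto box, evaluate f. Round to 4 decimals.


Step 1: Compute gradient at (3.5286, -3.8936).
grad_x = 2*4*3.5286 + 15 = 43.2288
grad_y = 2*7*-3.8936 - 14 = -68.5104
Step 2: Gradient step.
x_raw = 3.5286 - 0.05*43.2288 = 1.3672
y_raw = -3.8936 - 0.05*-68.5104 = -0.4681
Step 3: Project onto [0, 4].
x_proj = clip(1.3672) = 1.3672
y_proj = clip(-0.4681) = 0.0
Step 4: Evaluate f.
f(1.3672, 0.0) = 27.9839


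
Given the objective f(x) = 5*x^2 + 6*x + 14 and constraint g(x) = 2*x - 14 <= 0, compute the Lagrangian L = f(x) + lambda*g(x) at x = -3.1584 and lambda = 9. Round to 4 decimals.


Step 1: Evaluate f(x).
f(-3.1584) = 5*(-3.1584)^2 + 6*(-3.1584) + 14 = 44.9271
Step 2: Evaluate g(x).
g(-3.1584) = 2*-3.1584 - 14 = -20.3168
Step 3: Compute Lagrangian.
L = 44.9271 + 9*-20.3168 = -137.9241


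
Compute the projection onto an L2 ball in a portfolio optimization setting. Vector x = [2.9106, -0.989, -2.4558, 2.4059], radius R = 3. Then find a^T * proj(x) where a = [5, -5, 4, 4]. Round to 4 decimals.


Step 1: Compute ||x|| (intermediates to 6 decimals).
||x|| = sqrt(2.9106^2 + (-0.989)^2 + (-2.4558)^2 + 2.4059^2) = 4.611835
Step 2: Project.
Since ||x|| > R, scale = R/||x|| = 3/4.611835 = 0.6505, proj(x) = scale * x
proj(x) = [1.893345, -0.643345, -1.597498, 1.565038]
Step 3: Dot product.
a^T * proj(x) = 5*1.893345 - 5*(-0.643345) + 4*(-1.597498) + 4*1.565038 = 12.5536


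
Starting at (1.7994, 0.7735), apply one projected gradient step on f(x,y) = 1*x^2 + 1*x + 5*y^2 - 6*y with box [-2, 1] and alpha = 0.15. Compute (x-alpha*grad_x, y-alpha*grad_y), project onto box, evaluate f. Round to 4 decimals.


Step 1: Compute gradient at (1.7994, 0.7735).
grad_x = 2*1*1.7994 + 1 = 4.5988
grad_y = 2*5*0.7735 - 6 = 1.735
Step 2: Gradient step.
x_raw = 1.7994 - 0.15*4.5988 = 1.1096
y_raw = 0.7735 - 0.15*1.735 = 0.5133
Step 3: Project onto [-2, 1].
x_proj = clip(1.1096) = 1.0
y_proj = clip(0.5133) = 0.5133
Step 4: Evaluate f.
f(1.0, 0.5133) = 0.2376


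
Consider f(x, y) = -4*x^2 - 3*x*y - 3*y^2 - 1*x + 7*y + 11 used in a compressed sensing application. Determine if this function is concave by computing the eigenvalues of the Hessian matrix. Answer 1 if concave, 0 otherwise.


The Hessian of f(x,y) = -4*x^2 - 3*x*y - 3*y^2 - 1*x + 7*y + 11 is:
H = [[-8, -3], [-3, -6]]
Trace = -8 - 6 = -14
Determinant = -8*-6 - (-3)^2 = 39
Discriminant = (-14)^2 - 4*39 = 40.0
Eigenvalues: lambda_1 = -10.1623, lambda_2 = -3.8377
The function is concave.

1


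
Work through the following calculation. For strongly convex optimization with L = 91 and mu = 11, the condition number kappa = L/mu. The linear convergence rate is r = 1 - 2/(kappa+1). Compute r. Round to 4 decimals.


Step 1: Compute the condition number.
kappa = L/mu = 91/11 = 8.2727
Step 2: Compute the convergence rate.
r = 1 - 2/(kappa + 1) = 1 - 2*mu/(L + mu) = (L - mu)/(L + mu) = 80/102 = 0.7843


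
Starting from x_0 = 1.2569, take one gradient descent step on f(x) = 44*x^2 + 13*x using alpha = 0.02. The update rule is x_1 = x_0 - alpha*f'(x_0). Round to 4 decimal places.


We compute the gradient at x_0 and apply the update.
f'(x) = 88*x + 13
f'(1.2569) = 88*1.2569 + 13 = 123.6072
x_1 = 1.2569 - 0.02*123.6072 = -1.2152


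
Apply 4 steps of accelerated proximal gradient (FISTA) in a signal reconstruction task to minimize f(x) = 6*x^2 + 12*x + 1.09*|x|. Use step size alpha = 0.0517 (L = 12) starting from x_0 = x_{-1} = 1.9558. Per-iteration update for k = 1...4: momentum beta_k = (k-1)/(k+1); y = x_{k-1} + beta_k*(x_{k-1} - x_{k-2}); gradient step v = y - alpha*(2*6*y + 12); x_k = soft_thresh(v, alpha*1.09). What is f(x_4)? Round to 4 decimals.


FISTA on f(x) = 6*x^2 + 12*x + 1.09*|x|
L = 12, alpha = 0.0517
Iteration 1: beta = 0.0, y = 1.9558 + 0.0*(1.9558 - 1.9558) = 1.9558
  grad(y) = 35.4696, v = y - alpha*grad = 0.122
  prox(v) = soft_thresh(0.122, 0.0564) = 0.0657
Iteration 2: beta = 0.3333, y = 0.0657 + 0.3333*(0.0657 - 1.9558) = -0.5644
  grad(y) = 5.2275, v = y - alpha*grad = -0.8346
  prox(v) = soft_thresh(-0.8346, 0.0564) = -0.7783
Iteration 3: beta = 0.5, y = -0.7783 + 0.5*(-0.7783 - 0.0657) = -1.2003
  grad(y) = -2.4031, v = y - alpha*grad = -1.076
  prox(v) = soft_thresh(-1.076, 0.0564) = -1.0197
Iteration 4: beta = 0.6, y = -1.0197 + 0.6*(-1.0197 + 0.7783) = -1.1645
  grad(y) = -1.9739, v = y - alpha*grad = -1.0624
  prox(v) = soft_thresh(-1.0624, 0.0564) = -1.0061
f(x_4) = 6*(-1.0061)^2 + 12*(-1.0061) + 1.09*|-1.0061| = -4.9031
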